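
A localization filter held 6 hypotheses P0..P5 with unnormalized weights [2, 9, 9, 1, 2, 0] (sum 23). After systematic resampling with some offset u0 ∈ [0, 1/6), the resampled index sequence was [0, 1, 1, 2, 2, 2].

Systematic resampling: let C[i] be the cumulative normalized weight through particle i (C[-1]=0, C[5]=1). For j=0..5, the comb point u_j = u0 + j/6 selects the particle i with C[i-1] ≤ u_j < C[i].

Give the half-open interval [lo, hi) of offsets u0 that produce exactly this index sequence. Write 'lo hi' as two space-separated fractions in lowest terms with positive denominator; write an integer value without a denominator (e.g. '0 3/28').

C = [2/23, 11/23, 20/23, 21/23, 1, 1]
j=0 picked index 0: u0 ∈ [0, 2/23)
j=1 picked index 1: u0 ∈ [-11/138, 43/138)
j=2 picked index 1: u0 ∈ [-17/69, 10/69)
j=3 picked index 2: u0 ∈ [-1/46, 17/46)
j=4 picked index 2: u0 ∈ [-13/69, 14/69)
j=5 picked index 2: u0 ∈ [-49/138, 5/138)
intersection: [0, 5/138)

0 5/138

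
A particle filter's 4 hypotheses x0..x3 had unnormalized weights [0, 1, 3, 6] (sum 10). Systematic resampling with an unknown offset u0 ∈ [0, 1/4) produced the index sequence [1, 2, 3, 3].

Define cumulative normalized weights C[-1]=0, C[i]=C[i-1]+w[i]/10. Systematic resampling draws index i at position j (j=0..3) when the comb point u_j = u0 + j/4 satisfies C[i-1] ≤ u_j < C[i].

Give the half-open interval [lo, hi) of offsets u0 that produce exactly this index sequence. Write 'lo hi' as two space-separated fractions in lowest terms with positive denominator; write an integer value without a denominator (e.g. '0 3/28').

C = [0, 1/10, 2/5, 1]
j=0 picked index 1: u0 ∈ [0, 1/10)
j=1 picked index 2: u0 ∈ [-3/20, 3/20)
j=2 picked index 3: u0 ∈ [-1/10, 1/2)
j=3 picked index 3: u0 ∈ [-7/20, 1/4)
intersection: [0, 1/10)

0 1/10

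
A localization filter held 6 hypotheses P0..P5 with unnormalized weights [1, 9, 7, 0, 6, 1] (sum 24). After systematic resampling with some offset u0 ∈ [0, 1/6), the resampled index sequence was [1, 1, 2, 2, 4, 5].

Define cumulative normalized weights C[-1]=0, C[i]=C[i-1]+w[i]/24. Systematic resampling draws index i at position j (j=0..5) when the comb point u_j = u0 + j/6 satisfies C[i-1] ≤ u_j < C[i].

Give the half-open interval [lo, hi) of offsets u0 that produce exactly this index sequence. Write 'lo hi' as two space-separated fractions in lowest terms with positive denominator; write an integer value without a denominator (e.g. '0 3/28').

C = [1/24, 5/12, 17/24, 17/24, 23/24, 1]
j=0 picked index 1: u0 ∈ [1/24, 5/12)
j=1 picked index 1: u0 ∈ [-1/8, 1/4)
j=2 picked index 2: u0 ∈ [1/12, 3/8)
j=3 picked index 2: u0 ∈ [-1/12, 5/24)
j=4 picked index 4: u0 ∈ [1/24, 7/24)
j=5 picked index 5: u0 ∈ [1/8, 1/6)
intersection: [1/8, 1/6)

1/8 1/6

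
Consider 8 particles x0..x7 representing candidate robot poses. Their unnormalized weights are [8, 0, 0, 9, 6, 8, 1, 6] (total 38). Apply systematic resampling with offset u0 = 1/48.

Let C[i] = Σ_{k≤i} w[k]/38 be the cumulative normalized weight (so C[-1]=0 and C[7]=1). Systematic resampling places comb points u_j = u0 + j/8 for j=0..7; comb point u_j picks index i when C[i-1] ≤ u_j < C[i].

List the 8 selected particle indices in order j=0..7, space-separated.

C = [4/19, 4/19, 4/19, 17/38, 23/38, 31/38, 16/19, 1]
j=0: u_0=1/48 ∈ [0, 4/19) → index 0
j=1: u_1=7/48 ∈ [0, 4/19) → index 0
j=2: u_2=13/48 ∈ [4/19, 17/38) → index 3
j=3: u_3=19/48 ∈ [4/19, 17/38) → index 3
j=4: u_4=25/48 ∈ [17/38, 23/38) → index 4
j=5: u_5=31/48 ∈ [23/38, 31/38) → index 5
j=6: u_6=37/48 ∈ [23/38, 31/38) → index 5
j=7: u_7=43/48 ∈ [16/19, 1) → index 7

0 0 3 3 4 5 5 7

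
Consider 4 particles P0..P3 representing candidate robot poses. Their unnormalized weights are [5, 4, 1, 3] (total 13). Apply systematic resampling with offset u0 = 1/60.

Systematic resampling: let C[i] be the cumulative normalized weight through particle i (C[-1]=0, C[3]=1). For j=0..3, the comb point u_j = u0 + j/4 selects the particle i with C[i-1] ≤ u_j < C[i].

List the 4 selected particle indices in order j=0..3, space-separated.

0 0 1 2

C = [5/13, 9/13, 10/13, 1]
j=0: u_0=1/60 ∈ [0, 5/13) → index 0
j=1: u_1=4/15 ∈ [0, 5/13) → index 0
j=2: u_2=31/60 ∈ [5/13, 9/13) → index 1
j=3: u_3=23/30 ∈ [9/13, 10/13) → index 2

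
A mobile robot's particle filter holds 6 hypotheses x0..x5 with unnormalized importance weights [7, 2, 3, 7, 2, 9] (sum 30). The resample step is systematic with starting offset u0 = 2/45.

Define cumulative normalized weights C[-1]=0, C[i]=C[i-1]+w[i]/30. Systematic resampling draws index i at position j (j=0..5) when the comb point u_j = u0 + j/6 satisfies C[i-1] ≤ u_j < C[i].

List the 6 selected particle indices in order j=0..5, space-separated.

C = [7/30, 3/10, 2/5, 19/30, 7/10, 1]
j=0: u_0=2/45 ∈ [0, 7/30) → index 0
j=1: u_1=19/90 ∈ [0, 7/30) → index 0
j=2: u_2=17/45 ∈ [3/10, 2/5) → index 2
j=3: u_3=49/90 ∈ [2/5, 19/30) → index 3
j=4: u_4=32/45 ∈ [7/10, 1) → index 5
j=5: u_5=79/90 ∈ [7/10, 1) → index 5

0 0 2 3 5 5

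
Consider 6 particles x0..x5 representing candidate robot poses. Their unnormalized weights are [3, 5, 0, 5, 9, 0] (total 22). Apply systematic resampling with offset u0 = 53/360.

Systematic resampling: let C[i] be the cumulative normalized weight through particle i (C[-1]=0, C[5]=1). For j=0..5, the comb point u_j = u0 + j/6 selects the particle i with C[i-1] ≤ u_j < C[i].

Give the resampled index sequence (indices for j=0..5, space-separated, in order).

1 1 3 4 4 4

C = [3/22, 4/11, 4/11, 13/22, 1, 1]
j=0: u_0=53/360 ∈ [3/22, 4/11) → index 1
j=1: u_1=113/360 ∈ [3/22, 4/11) → index 1
j=2: u_2=173/360 ∈ [4/11, 13/22) → index 3
j=3: u_3=233/360 ∈ [13/22, 1) → index 4
j=4: u_4=293/360 ∈ [13/22, 1) → index 4
j=5: u_5=353/360 ∈ [13/22, 1) → index 4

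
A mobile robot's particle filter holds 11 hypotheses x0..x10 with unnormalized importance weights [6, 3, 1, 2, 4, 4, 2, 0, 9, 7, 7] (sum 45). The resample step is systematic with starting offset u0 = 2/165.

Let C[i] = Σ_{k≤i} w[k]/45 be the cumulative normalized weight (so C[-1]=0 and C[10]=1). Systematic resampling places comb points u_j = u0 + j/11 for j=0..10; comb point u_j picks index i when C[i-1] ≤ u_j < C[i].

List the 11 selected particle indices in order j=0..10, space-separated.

C = [2/15, 1/5, 2/9, 4/15, 16/45, 4/9, 22/45, 22/45, 31/45, 38/45, 1]
j=0: u_0=2/165 ∈ [0, 2/15) → index 0
j=1: u_1=17/165 ∈ [0, 2/15) → index 0
j=2: u_2=32/165 ∈ [2/15, 1/5) → index 1
j=3: u_3=47/165 ∈ [4/15, 16/45) → index 4
j=4: u_4=62/165 ∈ [16/45, 4/9) → index 5
j=5: u_5=7/15 ∈ [4/9, 22/45) → index 6
j=6: u_6=92/165 ∈ [22/45, 31/45) → index 8
j=7: u_7=107/165 ∈ [22/45, 31/45) → index 8
j=8: u_8=122/165 ∈ [31/45, 38/45) → index 9
j=9: u_9=137/165 ∈ [31/45, 38/45) → index 9
j=10: u_10=152/165 ∈ [38/45, 1) → index 10

0 0 1 4 5 6 8 8 9 9 10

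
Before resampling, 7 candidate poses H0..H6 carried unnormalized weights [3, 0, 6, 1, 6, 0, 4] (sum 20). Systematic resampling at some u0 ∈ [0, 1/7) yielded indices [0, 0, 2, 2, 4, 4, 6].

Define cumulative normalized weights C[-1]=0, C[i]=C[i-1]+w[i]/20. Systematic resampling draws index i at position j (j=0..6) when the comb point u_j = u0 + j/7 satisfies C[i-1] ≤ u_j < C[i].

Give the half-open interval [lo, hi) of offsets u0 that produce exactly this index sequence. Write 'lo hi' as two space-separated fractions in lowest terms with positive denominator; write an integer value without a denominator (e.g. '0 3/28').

0 1/140

C = [3/20, 3/20, 9/20, 1/2, 4/5, 4/5, 1]
j=0 picked index 0: u0 ∈ [0, 3/20)
j=1 picked index 0: u0 ∈ [-1/7, 1/140)
j=2 picked index 2: u0 ∈ [-19/140, 23/140)
j=3 picked index 2: u0 ∈ [-39/140, 3/140)
j=4 picked index 4: u0 ∈ [-1/14, 8/35)
j=5 picked index 4: u0 ∈ [-3/14, 3/35)
j=6 picked index 6: u0 ∈ [-2/35, 1/7)
intersection: [0, 1/140)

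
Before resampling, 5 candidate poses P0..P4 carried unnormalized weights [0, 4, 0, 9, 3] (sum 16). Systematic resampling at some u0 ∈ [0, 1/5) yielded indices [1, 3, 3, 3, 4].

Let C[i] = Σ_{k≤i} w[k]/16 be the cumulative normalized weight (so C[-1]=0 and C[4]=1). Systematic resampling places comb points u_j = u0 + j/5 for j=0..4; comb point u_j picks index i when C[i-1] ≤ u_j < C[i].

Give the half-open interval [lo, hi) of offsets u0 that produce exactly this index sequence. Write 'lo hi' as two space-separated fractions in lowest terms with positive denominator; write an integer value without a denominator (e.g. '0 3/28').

C = [0, 1/4, 1/4, 13/16, 1]
j=0 picked index 1: u0 ∈ [0, 1/4)
j=1 picked index 3: u0 ∈ [1/20, 49/80)
j=2 picked index 3: u0 ∈ [-3/20, 33/80)
j=3 picked index 3: u0 ∈ [-7/20, 17/80)
j=4 picked index 4: u0 ∈ [1/80, 1/5)
intersection: [1/20, 1/5)

1/20 1/5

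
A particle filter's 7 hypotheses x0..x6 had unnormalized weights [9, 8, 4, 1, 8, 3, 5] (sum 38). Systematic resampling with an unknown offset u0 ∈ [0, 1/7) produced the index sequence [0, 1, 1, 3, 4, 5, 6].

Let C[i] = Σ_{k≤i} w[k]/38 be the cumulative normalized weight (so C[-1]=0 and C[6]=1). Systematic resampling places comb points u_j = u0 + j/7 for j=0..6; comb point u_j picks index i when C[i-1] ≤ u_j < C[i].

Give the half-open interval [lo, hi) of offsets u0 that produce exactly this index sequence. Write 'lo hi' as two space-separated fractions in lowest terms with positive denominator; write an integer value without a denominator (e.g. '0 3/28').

33/266 1/7

C = [9/38, 17/38, 21/38, 11/19, 15/19, 33/38, 1]
j=0 picked index 0: u0 ∈ [0, 9/38)
j=1 picked index 1: u0 ∈ [25/266, 81/266)
j=2 picked index 1: u0 ∈ [-13/266, 43/266)
j=3 picked index 3: u0 ∈ [33/266, 20/133)
j=4 picked index 4: u0 ∈ [1/133, 29/133)
j=5 picked index 5: u0 ∈ [10/133, 41/266)
j=6 picked index 6: u0 ∈ [3/266, 1/7)
intersection: [33/266, 1/7)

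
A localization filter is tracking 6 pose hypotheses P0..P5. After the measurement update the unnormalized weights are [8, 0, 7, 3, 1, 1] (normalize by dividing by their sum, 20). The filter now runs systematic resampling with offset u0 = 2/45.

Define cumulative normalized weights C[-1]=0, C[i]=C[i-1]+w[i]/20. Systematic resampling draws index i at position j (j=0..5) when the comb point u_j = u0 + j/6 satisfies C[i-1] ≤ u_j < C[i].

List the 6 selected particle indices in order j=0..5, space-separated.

0 0 0 2 2 3

C = [2/5, 2/5, 3/4, 9/10, 19/20, 1]
j=0: u_0=2/45 ∈ [0, 2/5) → index 0
j=1: u_1=19/90 ∈ [0, 2/5) → index 0
j=2: u_2=17/45 ∈ [0, 2/5) → index 0
j=3: u_3=49/90 ∈ [2/5, 3/4) → index 2
j=4: u_4=32/45 ∈ [2/5, 3/4) → index 2
j=5: u_5=79/90 ∈ [3/4, 9/10) → index 3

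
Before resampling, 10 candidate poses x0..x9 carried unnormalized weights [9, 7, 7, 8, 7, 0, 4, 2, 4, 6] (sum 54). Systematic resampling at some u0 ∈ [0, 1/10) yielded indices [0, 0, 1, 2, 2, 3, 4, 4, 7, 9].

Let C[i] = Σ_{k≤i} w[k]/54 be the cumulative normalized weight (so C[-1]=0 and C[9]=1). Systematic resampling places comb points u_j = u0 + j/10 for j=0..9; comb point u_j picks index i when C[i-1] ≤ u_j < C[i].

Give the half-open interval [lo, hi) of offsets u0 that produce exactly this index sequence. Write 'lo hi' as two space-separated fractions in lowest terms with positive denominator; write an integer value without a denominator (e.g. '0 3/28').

0 1/270

C = [1/6, 8/27, 23/54, 31/54, 19/27, 19/27, 7/9, 22/27, 8/9, 1]
j=0 picked index 0: u0 ∈ [0, 1/6)
j=1 picked index 0: u0 ∈ [-1/10, 1/15)
j=2 picked index 1: u0 ∈ [-1/30, 13/135)
j=3 picked index 2: u0 ∈ [-1/270, 17/135)
j=4 picked index 2: u0 ∈ [-14/135, 7/270)
j=5 picked index 3: u0 ∈ [-2/27, 2/27)
j=6 picked index 4: u0 ∈ [-7/270, 14/135)
j=7 picked index 4: u0 ∈ [-17/135, 1/270)
j=8 picked index 7: u0 ∈ [-1/45, 2/135)
j=9 picked index 9: u0 ∈ [-1/90, 1/10)
intersection: [0, 1/270)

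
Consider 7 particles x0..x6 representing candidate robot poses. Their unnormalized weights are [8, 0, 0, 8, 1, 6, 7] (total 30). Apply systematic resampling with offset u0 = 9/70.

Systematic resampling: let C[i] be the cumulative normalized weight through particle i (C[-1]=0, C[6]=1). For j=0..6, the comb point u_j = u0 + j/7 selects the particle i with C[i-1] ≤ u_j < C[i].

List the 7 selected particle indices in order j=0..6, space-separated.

C = [4/15, 4/15, 4/15, 8/15, 17/30, 23/30, 1]
j=0: u_0=9/70 ∈ [0, 4/15) → index 0
j=1: u_1=19/70 ∈ [4/15, 8/15) → index 3
j=2: u_2=29/70 ∈ [4/15, 8/15) → index 3
j=3: u_3=39/70 ∈ [8/15, 17/30) → index 4
j=4: u_4=7/10 ∈ [17/30, 23/30) → index 5
j=5: u_5=59/70 ∈ [23/30, 1) → index 6
j=6: u_6=69/70 ∈ [23/30, 1) → index 6

0 3 3 4 5 6 6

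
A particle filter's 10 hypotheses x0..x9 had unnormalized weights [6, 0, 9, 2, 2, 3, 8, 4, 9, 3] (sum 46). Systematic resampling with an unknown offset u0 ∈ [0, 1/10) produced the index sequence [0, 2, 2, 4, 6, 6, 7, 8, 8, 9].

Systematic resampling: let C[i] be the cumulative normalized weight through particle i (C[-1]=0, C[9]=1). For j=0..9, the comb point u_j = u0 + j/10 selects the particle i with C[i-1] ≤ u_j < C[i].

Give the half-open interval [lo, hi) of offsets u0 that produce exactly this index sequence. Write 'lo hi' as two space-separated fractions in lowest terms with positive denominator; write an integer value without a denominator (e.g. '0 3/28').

C = [3/23, 3/23, 15/46, 17/46, 19/46, 11/23, 15/23, 17/23, 43/46, 1]
j=0 picked index 0: u0 ∈ [0, 3/23)
j=1 picked index 2: u0 ∈ [7/230, 26/115)
j=2 picked index 2: u0 ∈ [-8/115, 29/230)
j=3 picked index 4: u0 ∈ [8/115, 13/115)
j=4 picked index 6: u0 ∈ [9/115, 29/115)
j=5 picked index 6: u0 ∈ [-1/46, 7/46)
j=6 picked index 7: u0 ∈ [6/115, 16/115)
j=7 picked index 8: u0 ∈ [9/230, 27/115)
j=8 picked index 8: u0 ∈ [-7/115, 31/230)
j=9 picked index 9: u0 ∈ [4/115, 1/10)
intersection: [9/115, 1/10)

9/115 1/10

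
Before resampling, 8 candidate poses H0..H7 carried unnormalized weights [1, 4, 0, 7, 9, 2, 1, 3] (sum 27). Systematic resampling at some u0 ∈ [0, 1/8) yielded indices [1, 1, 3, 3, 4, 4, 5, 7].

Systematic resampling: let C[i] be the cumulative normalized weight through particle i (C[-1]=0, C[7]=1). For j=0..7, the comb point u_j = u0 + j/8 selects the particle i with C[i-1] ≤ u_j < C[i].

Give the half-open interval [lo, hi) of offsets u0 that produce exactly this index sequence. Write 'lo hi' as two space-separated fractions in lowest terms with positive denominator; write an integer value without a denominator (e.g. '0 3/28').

1/27 13/216

C = [1/27, 5/27, 5/27, 4/9, 7/9, 23/27, 8/9, 1]
j=0 picked index 1: u0 ∈ [1/27, 5/27)
j=1 picked index 1: u0 ∈ [-19/216, 13/216)
j=2 picked index 3: u0 ∈ [-7/108, 7/36)
j=3 picked index 3: u0 ∈ [-41/216, 5/72)
j=4 picked index 4: u0 ∈ [-1/18, 5/18)
j=5 picked index 4: u0 ∈ [-13/72, 11/72)
j=6 picked index 5: u0 ∈ [1/36, 11/108)
j=7 picked index 7: u0 ∈ [1/72, 1/8)
intersection: [1/27, 13/216)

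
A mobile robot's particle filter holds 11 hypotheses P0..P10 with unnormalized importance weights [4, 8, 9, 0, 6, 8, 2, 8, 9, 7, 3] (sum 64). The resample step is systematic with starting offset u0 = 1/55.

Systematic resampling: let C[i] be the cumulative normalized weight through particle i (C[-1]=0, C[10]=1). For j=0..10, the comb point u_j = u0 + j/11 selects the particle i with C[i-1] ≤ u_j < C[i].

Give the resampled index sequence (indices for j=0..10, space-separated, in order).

0 1 2 2 4 5 6 7 8 8 9

C = [1/16, 3/16, 21/64, 21/64, 27/64, 35/64, 37/64, 45/64, 27/32, 61/64, 1]
j=0: u_0=1/55 ∈ [0, 1/16) → index 0
j=1: u_1=6/55 ∈ [1/16, 3/16) → index 1
j=2: u_2=1/5 ∈ [3/16, 21/64) → index 2
j=3: u_3=16/55 ∈ [3/16, 21/64) → index 2
j=4: u_4=21/55 ∈ [21/64, 27/64) → index 4
j=5: u_5=26/55 ∈ [27/64, 35/64) → index 5
j=6: u_6=31/55 ∈ [35/64, 37/64) → index 6
j=7: u_7=36/55 ∈ [37/64, 45/64) → index 7
j=8: u_8=41/55 ∈ [45/64, 27/32) → index 8
j=9: u_9=46/55 ∈ [45/64, 27/32) → index 8
j=10: u_10=51/55 ∈ [27/32, 61/64) → index 9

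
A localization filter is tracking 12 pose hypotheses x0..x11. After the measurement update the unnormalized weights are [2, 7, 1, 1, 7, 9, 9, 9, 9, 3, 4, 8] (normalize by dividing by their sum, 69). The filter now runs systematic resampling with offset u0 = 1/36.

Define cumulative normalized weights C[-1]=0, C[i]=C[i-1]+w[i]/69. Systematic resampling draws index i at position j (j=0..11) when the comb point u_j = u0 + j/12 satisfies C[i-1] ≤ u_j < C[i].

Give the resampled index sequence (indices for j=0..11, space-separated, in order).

C = [2/69, 3/23, 10/69, 11/69, 6/23, 9/23, 12/23, 15/23, 18/23, 19/23, 61/69, 1]
j=0: u_0=1/36 ∈ [0, 2/69) → index 0
j=1: u_1=1/9 ∈ [2/69, 3/23) → index 1
j=2: u_2=7/36 ∈ [11/69, 6/23) → index 4
j=3: u_3=5/18 ∈ [6/23, 9/23) → index 5
j=4: u_4=13/36 ∈ [6/23, 9/23) → index 5
j=5: u_5=4/9 ∈ [9/23, 12/23) → index 6
j=6: u_6=19/36 ∈ [12/23, 15/23) → index 7
j=7: u_7=11/18 ∈ [12/23, 15/23) → index 7
j=8: u_8=25/36 ∈ [15/23, 18/23) → index 8
j=9: u_9=7/9 ∈ [15/23, 18/23) → index 8
j=10: u_10=31/36 ∈ [19/23, 61/69) → index 10
j=11: u_11=17/18 ∈ [61/69, 1) → index 11

0 1 4 5 5 6 7 7 8 8 10 11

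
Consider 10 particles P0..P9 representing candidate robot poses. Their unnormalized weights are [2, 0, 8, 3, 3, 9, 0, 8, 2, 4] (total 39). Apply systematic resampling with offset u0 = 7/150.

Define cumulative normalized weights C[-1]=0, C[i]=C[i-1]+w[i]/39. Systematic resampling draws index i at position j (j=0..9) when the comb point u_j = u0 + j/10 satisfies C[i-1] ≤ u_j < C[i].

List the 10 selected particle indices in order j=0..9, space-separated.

C = [2/39, 2/39, 10/39, 1/3, 16/39, 25/39, 25/39, 11/13, 35/39, 1]
j=0: u_0=7/150 ∈ [0, 2/39) → index 0
j=1: u_1=11/75 ∈ [2/39, 10/39) → index 2
j=2: u_2=37/150 ∈ [2/39, 10/39) → index 2
j=3: u_3=26/75 ∈ [1/3, 16/39) → index 4
j=4: u_4=67/150 ∈ [16/39, 25/39) → index 5
j=5: u_5=41/75 ∈ [16/39, 25/39) → index 5
j=6: u_6=97/150 ∈ [25/39, 11/13) → index 7
j=7: u_7=56/75 ∈ [25/39, 11/13) → index 7
j=8: u_8=127/150 ∈ [11/13, 35/39) → index 8
j=9: u_9=71/75 ∈ [35/39, 1) → index 9

0 2 2 4 5 5 7 7 8 9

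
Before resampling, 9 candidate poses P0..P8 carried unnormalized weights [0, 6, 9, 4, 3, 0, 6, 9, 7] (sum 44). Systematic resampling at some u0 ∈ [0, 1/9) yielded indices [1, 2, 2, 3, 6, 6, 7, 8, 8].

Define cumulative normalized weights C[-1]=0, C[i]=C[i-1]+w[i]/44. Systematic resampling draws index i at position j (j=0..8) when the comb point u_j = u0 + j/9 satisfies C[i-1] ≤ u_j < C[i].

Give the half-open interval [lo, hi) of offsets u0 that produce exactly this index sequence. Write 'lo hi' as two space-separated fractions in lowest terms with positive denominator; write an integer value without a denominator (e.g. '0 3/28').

C = [0, 3/22, 15/44, 19/44, 1/2, 1/2, 7/11, 37/44, 1]
j=0 picked index 1: u0 ∈ [0, 3/22)
j=1 picked index 2: u0 ∈ [5/198, 91/396)
j=2 picked index 2: u0 ∈ [-17/198, 47/396)
j=3 picked index 3: u0 ∈ [1/132, 13/132)
j=4 picked index 6: u0 ∈ [1/18, 19/99)
j=5 picked index 6: u0 ∈ [-1/18, 8/99)
j=6 picked index 7: u0 ∈ [-1/33, 23/132)
j=7 picked index 8: u0 ∈ [25/396, 2/9)
j=8 picked index 8: u0 ∈ [-19/396, 1/9)
intersection: [25/396, 8/99)

25/396 8/99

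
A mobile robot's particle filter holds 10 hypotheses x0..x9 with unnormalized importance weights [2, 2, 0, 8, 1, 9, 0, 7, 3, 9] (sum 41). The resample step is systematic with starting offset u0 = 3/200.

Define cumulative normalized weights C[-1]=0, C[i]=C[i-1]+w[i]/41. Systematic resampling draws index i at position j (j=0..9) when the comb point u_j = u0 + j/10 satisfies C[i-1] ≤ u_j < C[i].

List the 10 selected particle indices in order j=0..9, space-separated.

C = [2/41, 4/41, 4/41, 12/41, 13/41, 22/41, 22/41, 29/41, 32/41, 1]
j=0: u_0=3/200 ∈ [0, 2/41) → index 0
j=1: u_1=23/200 ∈ [4/41, 12/41) → index 3
j=2: u_2=43/200 ∈ [4/41, 12/41) → index 3
j=3: u_3=63/200 ∈ [12/41, 13/41) → index 4
j=4: u_4=83/200 ∈ [13/41, 22/41) → index 5
j=5: u_5=103/200 ∈ [13/41, 22/41) → index 5
j=6: u_6=123/200 ∈ [22/41, 29/41) → index 7
j=7: u_7=143/200 ∈ [29/41, 32/41) → index 8
j=8: u_8=163/200 ∈ [32/41, 1) → index 9
j=9: u_9=183/200 ∈ [32/41, 1) → index 9

0 3 3 4 5 5 7 8 9 9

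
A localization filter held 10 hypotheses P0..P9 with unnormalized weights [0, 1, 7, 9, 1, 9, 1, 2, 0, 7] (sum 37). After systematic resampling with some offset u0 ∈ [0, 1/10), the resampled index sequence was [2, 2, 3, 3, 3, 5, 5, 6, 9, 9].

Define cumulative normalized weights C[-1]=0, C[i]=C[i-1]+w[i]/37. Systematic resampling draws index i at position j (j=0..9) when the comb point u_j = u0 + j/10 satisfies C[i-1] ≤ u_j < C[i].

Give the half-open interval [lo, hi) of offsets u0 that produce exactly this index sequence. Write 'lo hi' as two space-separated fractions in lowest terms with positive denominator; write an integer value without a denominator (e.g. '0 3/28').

11/370 21/370

C = [0, 1/37, 8/37, 17/37, 18/37, 27/37, 28/37, 30/37, 30/37, 1]
j=0 picked index 2: u0 ∈ [1/37, 8/37)
j=1 picked index 2: u0 ∈ [-27/370, 43/370)
j=2 picked index 3: u0 ∈ [3/185, 48/185)
j=3 picked index 3: u0 ∈ [-31/370, 59/370)
j=4 picked index 3: u0 ∈ [-34/185, 11/185)
j=5 picked index 5: u0 ∈ [-1/74, 17/74)
j=6 picked index 5: u0 ∈ [-21/185, 24/185)
j=7 picked index 6: u0 ∈ [11/370, 21/370)
j=8 picked index 9: u0 ∈ [2/185, 1/5)
j=9 picked index 9: u0 ∈ [-33/370, 1/10)
intersection: [11/370, 21/370)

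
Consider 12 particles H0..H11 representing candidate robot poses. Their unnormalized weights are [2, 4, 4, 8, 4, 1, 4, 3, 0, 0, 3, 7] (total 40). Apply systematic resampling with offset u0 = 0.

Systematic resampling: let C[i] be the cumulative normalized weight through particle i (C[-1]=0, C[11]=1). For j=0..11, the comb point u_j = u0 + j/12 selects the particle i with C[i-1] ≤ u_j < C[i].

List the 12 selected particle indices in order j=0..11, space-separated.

C = [1/20, 3/20, 1/4, 9/20, 11/20, 23/40, 27/40, 3/4, 3/4, 3/4, 33/40, 1]
j=0: u_0=0 ∈ [0, 1/20) → index 0
j=1: u_1=1/12 ∈ [1/20, 3/20) → index 1
j=2: u_2=1/6 ∈ [3/20, 1/4) → index 2
j=3: u_3=1/4 ∈ [1/4, 9/20) → index 3
j=4: u_4=1/3 ∈ [1/4, 9/20) → index 3
j=5: u_5=5/12 ∈ [1/4, 9/20) → index 3
j=6: u_6=1/2 ∈ [9/20, 11/20) → index 4
j=7: u_7=7/12 ∈ [23/40, 27/40) → index 6
j=8: u_8=2/3 ∈ [23/40, 27/40) → index 6
j=9: u_9=3/4 ∈ [3/4, 33/40) → index 10
j=10: u_10=5/6 ∈ [33/40, 1) → index 11
j=11: u_11=11/12 ∈ [33/40, 1) → index 11

0 1 2 3 3 3 4 6 6 10 11 11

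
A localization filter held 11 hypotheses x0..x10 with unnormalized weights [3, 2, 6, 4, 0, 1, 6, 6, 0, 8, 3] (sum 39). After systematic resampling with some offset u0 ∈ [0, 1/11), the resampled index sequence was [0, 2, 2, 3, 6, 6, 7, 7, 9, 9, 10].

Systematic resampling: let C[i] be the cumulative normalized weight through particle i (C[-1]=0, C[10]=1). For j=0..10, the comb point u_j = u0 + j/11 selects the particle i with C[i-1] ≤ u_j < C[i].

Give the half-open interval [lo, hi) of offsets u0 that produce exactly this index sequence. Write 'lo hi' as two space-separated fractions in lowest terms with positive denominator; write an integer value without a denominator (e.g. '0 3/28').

20/429 1/13

C = [1/13, 5/39, 11/39, 5/13, 5/13, 16/39, 22/39, 28/39, 28/39, 12/13, 1]
j=0 picked index 0: u0 ∈ [0, 1/13)
j=1 picked index 2: u0 ∈ [16/429, 82/429)
j=2 picked index 2: u0 ∈ [-23/429, 43/429)
j=3 picked index 3: u0 ∈ [4/429, 16/143)
j=4 picked index 6: u0 ∈ [20/429, 86/429)
j=5 picked index 6: u0 ∈ [-19/429, 47/429)
j=6 picked index 7: u0 ∈ [8/429, 74/429)
j=7 picked index 7: u0 ∈ [-31/429, 35/429)
j=8 picked index 9: u0 ∈ [-4/429, 28/143)
j=9 picked index 9: u0 ∈ [-43/429, 15/143)
j=10 picked index 10: u0 ∈ [2/143, 1/11)
intersection: [20/429, 1/13)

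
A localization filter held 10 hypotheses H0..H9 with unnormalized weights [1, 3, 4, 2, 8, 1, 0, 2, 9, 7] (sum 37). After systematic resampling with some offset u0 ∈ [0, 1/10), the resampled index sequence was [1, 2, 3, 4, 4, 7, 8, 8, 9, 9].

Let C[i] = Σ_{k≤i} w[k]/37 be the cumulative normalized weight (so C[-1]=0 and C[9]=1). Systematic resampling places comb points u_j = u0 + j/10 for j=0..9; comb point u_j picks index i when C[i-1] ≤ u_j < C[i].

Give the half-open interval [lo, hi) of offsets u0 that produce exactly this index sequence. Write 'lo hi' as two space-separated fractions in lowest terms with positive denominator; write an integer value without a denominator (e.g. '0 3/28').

1/37 5/74

C = [1/37, 4/37, 8/37, 10/37, 18/37, 19/37, 19/37, 21/37, 30/37, 1]
j=0 picked index 1: u0 ∈ [1/37, 4/37)
j=1 picked index 2: u0 ∈ [3/370, 43/370)
j=2 picked index 3: u0 ∈ [3/185, 13/185)
j=3 picked index 4: u0 ∈ [-11/370, 69/370)
j=4 picked index 4: u0 ∈ [-24/185, 16/185)
j=5 picked index 7: u0 ∈ [1/74, 5/74)
j=6 picked index 8: u0 ∈ [-6/185, 39/185)
j=7 picked index 8: u0 ∈ [-49/370, 41/370)
j=8 picked index 9: u0 ∈ [2/185, 1/5)
j=9 picked index 9: u0 ∈ [-33/370, 1/10)
intersection: [1/37, 5/74)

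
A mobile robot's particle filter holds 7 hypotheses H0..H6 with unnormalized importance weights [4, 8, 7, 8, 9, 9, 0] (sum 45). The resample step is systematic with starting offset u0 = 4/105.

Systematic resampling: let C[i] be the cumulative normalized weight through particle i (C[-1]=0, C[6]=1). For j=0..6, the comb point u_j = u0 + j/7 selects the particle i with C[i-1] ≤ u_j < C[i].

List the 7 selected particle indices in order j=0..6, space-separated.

0 1 2 3 4 4 5

C = [4/45, 4/15, 19/45, 3/5, 4/5, 1, 1]
j=0: u_0=4/105 ∈ [0, 4/45) → index 0
j=1: u_1=19/105 ∈ [4/45, 4/15) → index 1
j=2: u_2=34/105 ∈ [4/15, 19/45) → index 2
j=3: u_3=7/15 ∈ [19/45, 3/5) → index 3
j=4: u_4=64/105 ∈ [3/5, 4/5) → index 4
j=5: u_5=79/105 ∈ [3/5, 4/5) → index 4
j=6: u_6=94/105 ∈ [4/5, 1) → index 5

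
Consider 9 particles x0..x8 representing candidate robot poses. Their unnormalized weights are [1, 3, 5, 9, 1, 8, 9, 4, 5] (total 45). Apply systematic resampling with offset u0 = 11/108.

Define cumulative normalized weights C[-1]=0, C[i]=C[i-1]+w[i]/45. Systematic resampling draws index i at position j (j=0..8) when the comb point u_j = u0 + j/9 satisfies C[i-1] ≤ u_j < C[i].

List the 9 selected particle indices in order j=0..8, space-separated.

2 3 3 5 5 6 6 7 8

C = [1/45, 4/45, 1/5, 2/5, 19/45, 3/5, 4/5, 8/9, 1]
j=0: u_0=11/108 ∈ [4/45, 1/5) → index 2
j=1: u_1=23/108 ∈ [1/5, 2/5) → index 3
j=2: u_2=35/108 ∈ [1/5, 2/5) → index 3
j=3: u_3=47/108 ∈ [19/45, 3/5) → index 5
j=4: u_4=59/108 ∈ [19/45, 3/5) → index 5
j=5: u_5=71/108 ∈ [3/5, 4/5) → index 6
j=6: u_6=83/108 ∈ [3/5, 4/5) → index 6
j=7: u_7=95/108 ∈ [4/5, 8/9) → index 7
j=8: u_8=107/108 ∈ [8/9, 1) → index 8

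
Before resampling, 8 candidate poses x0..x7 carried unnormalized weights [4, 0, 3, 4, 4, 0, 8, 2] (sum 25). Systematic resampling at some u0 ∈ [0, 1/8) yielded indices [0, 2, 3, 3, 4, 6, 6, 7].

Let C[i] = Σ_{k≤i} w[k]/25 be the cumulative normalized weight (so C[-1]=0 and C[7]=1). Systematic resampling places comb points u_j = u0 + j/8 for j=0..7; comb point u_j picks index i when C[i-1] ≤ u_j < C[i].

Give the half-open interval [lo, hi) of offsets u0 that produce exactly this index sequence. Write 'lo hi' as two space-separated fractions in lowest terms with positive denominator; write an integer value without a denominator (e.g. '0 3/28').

C = [4/25, 4/25, 7/25, 11/25, 3/5, 3/5, 23/25, 1]
j=0 picked index 0: u0 ∈ [0, 4/25)
j=1 picked index 2: u0 ∈ [7/200, 31/200)
j=2 picked index 3: u0 ∈ [3/100, 19/100)
j=3 picked index 3: u0 ∈ [-19/200, 13/200)
j=4 picked index 4: u0 ∈ [-3/50, 1/10)
j=5 picked index 6: u0 ∈ [-1/40, 59/200)
j=6 picked index 6: u0 ∈ [-3/20, 17/100)
j=7 picked index 7: u0 ∈ [9/200, 1/8)
intersection: [9/200, 13/200)

9/200 13/200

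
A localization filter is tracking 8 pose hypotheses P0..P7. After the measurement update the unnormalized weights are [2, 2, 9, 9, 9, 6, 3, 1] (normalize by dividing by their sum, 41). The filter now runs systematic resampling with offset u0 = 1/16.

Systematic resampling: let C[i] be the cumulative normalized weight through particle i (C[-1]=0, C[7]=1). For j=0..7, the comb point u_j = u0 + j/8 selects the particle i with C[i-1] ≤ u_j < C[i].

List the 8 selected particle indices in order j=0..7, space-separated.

1 2 2 3 4 4 5 6

C = [2/41, 4/41, 13/41, 22/41, 31/41, 37/41, 40/41, 1]
j=0: u_0=1/16 ∈ [2/41, 4/41) → index 1
j=1: u_1=3/16 ∈ [4/41, 13/41) → index 2
j=2: u_2=5/16 ∈ [4/41, 13/41) → index 2
j=3: u_3=7/16 ∈ [13/41, 22/41) → index 3
j=4: u_4=9/16 ∈ [22/41, 31/41) → index 4
j=5: u_5=11/16 ∈ [22/41, 31/41) → index 4
j=6: u_6=13/16 ∈ [31/41, 37/41) → index 5
j=7: u_7=15/16 ∈ [37/41, 40/41) → index 6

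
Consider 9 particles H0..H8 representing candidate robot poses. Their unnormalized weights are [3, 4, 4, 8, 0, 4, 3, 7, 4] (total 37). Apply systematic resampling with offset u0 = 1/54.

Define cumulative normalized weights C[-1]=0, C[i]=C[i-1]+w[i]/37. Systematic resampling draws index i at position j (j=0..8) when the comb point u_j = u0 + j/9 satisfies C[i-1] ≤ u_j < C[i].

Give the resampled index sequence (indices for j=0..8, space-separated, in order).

C = [3/37, 7/37, 11/37, 19/37, 19/37, 23/37, 26/37, 33/37, 1]
j=0: u_0=1/54 ∈ [0, 3/37) → index 0
j=1: u_1=7/54 ∈ [3/37, 7/37) → index 1
j=2: u_2=13/54 ∈ [7/37, 11/37) → index 2
j=3: u_3=19/54 ∈ [11/37, 19/37) → index 3
j=4: u_4=25/54 ∈ [11/37, 19/37) → index 3
j=5: u_5=31/54 ∈ [19/37, 23/37) → index 5
j=6: u_6=37/54 ∈ [23/37, 26/37) → index 6
j=7: u_7=43/54 ∈ [26/37, 33/37) → index 7
j=8: u_8=49/54 ∈ [33/37, 1) → index 8

0 1 2 3 3 5 6 7 8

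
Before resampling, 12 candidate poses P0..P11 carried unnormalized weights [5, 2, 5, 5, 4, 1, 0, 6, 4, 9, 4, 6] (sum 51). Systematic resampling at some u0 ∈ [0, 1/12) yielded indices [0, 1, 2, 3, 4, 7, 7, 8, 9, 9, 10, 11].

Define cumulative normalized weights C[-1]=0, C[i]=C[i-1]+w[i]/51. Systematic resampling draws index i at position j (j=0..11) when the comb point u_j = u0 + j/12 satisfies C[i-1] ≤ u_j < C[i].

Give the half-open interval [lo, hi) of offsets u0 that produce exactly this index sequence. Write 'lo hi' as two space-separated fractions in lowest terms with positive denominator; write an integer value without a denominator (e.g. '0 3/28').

1/68 3/68

C = [5/51, 7/51, 4/17, 1/3, 7/17, 22/51, 22/51, 28/51, 32/51, 41/51, 15/17, 1]
j=0 picked index 0: u0 ∈ [0, 5/51)
j=1 picked index 1: u0 ∈ [1/68, 11/204)
j=2 picked index 2: u0 ∈ [-1/34, 7/102)
j=3 picked index 3: u0 ∈ [-1/68, 1/12)
j=4 picked index 4: u0 ∈ [0, 4/51)
j=5 picked index 7: u0 ∈ [1/68, 9/68)
j=6 picked index 7: u0 ∈ [-7/102, 5/102)
j=7 picked index 8: u0 ∈ [-7/204, 3/68)
j=8 picked index 9: u0 ∈ [-2/51, 7/51)
j=9 picked index 9: u0 ∈ [-25/204, 11/204)
j=10 picked index 10: u0 ∈ [-1/34, 5/102)
j=11 picked index 11: u0 ∈ [-7/204, 1/12)
intersection: [1/68, 3/68)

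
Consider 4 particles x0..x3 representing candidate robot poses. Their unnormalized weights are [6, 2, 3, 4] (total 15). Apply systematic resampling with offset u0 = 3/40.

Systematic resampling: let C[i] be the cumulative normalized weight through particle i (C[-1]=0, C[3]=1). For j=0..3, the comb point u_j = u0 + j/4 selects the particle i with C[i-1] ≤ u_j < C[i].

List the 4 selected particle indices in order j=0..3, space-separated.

C = [2/5, 8/15, 11/15, 1]
j=0: u_0=3/40 ∈ [0, 2/5) → index 0
j=1: u_1=13/40 ∈ [0, 2/5) → index 0
j=2: u_2=23/40 ∈ [8/15, 11/15) → index 2
j=3: u_3=33/40 ∈ [11/15, 1) → index 3

0 0 2 3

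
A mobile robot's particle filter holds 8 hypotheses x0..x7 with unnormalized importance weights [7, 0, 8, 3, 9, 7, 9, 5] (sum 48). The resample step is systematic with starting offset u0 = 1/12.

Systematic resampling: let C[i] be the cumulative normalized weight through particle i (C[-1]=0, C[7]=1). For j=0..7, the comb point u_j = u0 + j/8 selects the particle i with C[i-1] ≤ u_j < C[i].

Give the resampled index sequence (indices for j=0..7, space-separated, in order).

C = [7/48, 7/48, 5/16, 3/8, 9/16, 17/24, 43/48, 1]
j=0: u_0=1/12 ∈ [0, 7/48) → index 0
j=1: u_1=5/24 ∈ [7/48, 5/16) → index 2
j=2: u_2=1/3 ∈ [5/16, 3/8) → index 3
j=3: u_3=11/24 ∈ [3/8, 9/16) → index 4
j=4: u_4=7/12 ∈ [9/16, 17/24) → index 5
j=5: u_5=17/24 ∈ [17/24, 43/48) → index 6
j=6: u_6=5/6 ∈ [17/24, 43/48) → index 6
j=7: u_7=23/24 ∈ [43/48, 1) → index 7

0 2 3 4 5 6 6 7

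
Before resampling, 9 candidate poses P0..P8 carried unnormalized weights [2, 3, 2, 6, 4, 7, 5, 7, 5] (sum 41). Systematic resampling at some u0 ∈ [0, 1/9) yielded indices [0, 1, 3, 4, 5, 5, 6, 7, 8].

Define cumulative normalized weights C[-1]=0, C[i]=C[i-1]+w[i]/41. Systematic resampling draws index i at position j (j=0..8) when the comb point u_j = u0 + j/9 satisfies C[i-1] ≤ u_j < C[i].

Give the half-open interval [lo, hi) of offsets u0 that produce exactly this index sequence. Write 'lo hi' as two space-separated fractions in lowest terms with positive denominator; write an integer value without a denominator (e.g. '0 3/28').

C = [2/41, 5/41, 7/41, 13/41, 17/41, 24/41, 29/41, 36/41, 1]
j=0 picked index 0: u0 ∈ [0, 2/41)
j=1 picked index 1: u0 ∈ [-23/369, 4/369)
j=2 picked index 3: u0 ∈ [-19/369, 35/369)
j=3 picked index 4: u0 ∈ [-2/123, 10/123)
j=4 picked index 5: u0 ∈ [-11/369, 52/369)
j=5 picked index 5: u0 ∈ [-52/369, 11/369)
j=6 picked index 6: u0 ∈ [-10/123, 5/123)
j=7 picked index 7: u0 ∈ [-26/369, 37/369)
j=8 picked index 8: u0 ∈ [-4/369, 1/9)
intersection: [0, 4/369)

0 4/369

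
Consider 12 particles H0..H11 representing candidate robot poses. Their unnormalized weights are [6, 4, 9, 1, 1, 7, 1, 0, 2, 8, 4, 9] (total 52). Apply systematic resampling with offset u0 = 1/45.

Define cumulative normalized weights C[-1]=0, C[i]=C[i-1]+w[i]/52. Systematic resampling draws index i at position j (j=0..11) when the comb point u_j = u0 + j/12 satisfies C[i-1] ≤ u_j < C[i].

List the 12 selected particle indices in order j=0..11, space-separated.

0 0 1 2 2 5 5 9 9 10 11 11

C = [3/26, 5/26, 19/52, 5/13, 21/52, 7/13, 29/52, 29/52, 31/52, 3/4, 43/52, 1]
j=0: u_0=1/45 ∈ [0, 3/26) → index 0
j=1: u_1=19/180 ∈ [0, 3/26) → index 0
j=2: u_2=17/90 ∈ [3/26, 5/26) → index 1
j=3: u_3=49/180 ∈ [5/26, 19/52) → index 2
j=4: u_4=16/45 ∈ [5/26, 19/52) → index 2
j=5: u_5=79/180 ∈ [21/52, 7/13) → index 5
j=6: u_6=47/90 ∈ [21/52, 7/13) → index 5
j=7: u_7=109/180 ∈ [31/52, 3/4) → index 9
j=8: u_8=31/45 ∈ [31/52, 3/4) → index 9
j=9: u_9=139/180 ∈ [3/4, 43/52) → index 10
j=10: u_10=77/90 ∈ [43/52, 1) → index 11
j=11: u_11=169/180 ∈ [43/52, 1) → index 11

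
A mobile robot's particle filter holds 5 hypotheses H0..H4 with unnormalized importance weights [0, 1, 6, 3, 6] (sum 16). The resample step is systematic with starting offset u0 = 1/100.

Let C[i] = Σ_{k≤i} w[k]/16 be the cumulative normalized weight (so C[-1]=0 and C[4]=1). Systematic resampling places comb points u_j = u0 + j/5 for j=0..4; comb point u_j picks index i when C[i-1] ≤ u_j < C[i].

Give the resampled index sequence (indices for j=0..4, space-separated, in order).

1 2 2 3 4

C = [0, 1/16, 7/16, 5/8, 1]
j=0: u_0=1/100 ∈ [0, 1/16) → index 1
j=1: u_1=21/100 ∈ [1/16, 7/16) → index 2
j=2: u_2=41/100 ∈ [1/16, 7/16) → index 2
j=3: u_3=61/100 ∈ [7/16, 5/8) → index 3
j=4: u_4=81/100 ∈ [5/8, 1) → index 4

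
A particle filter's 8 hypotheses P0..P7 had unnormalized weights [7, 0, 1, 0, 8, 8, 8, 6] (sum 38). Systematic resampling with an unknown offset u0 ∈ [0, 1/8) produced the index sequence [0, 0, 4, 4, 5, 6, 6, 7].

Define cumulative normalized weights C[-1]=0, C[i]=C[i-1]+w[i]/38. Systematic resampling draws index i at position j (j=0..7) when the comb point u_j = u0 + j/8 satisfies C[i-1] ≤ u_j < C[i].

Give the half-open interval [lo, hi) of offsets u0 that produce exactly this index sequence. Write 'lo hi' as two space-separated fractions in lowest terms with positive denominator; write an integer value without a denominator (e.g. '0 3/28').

1/152 7/152

C = [7/38, 7/38, 4/19, 4/19, 8/19, 12/19, 16/19, 1]
j=0 picked index 0: u0 ∈ [0, 7/38)
j=1 picked index 0: u0 ∈ [-1/8, 9/152)
j=2 picked index 4: u0 ∈ [-3/76, 13/76)
j=3 picked index 4: u0 ∈ [-25/152, 7/152)
j=4 picked index 5: u0 ∈ [-3/38, 5/38)
j=5 picked index 6: u0 ∈ [1/152, 33/152)
j=6 picked index 6: u0 ∈ [-9/76, 7/76)
j=7 picked index 7: u0 ∈ [-5/152, 1/8)
intersection: [1/152, 7/152)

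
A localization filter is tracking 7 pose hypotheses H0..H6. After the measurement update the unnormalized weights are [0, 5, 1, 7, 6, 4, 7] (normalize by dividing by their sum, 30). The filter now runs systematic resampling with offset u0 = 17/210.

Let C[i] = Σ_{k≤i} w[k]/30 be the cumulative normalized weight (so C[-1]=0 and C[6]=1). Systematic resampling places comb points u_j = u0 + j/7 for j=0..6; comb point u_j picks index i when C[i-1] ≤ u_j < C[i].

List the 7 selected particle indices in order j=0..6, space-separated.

1 3 3 4 5 6 6

C = [0, 1/6, 1/5, 13/30, 19/30, 23/30, 1]
j=0: u_0=17/210 ∈ [0, 1/6) → index 1
j=1: u_1=47/210 ∈ [1/5, 13/30) → index 3
j=2: u_2=11/30 ∈ [1/5, 13/30) → index 3
j=3: u_3=107/210 ∈ [13/30, 19/30) → index 4
j=4: u_4=137/210 ∈ [19/30, 23/30) → index 5
j=5: u_5=167/210 ∈ [23/30, 1) → index 6
j=6: u_6=197/210 ∈ [23/30, 1) → index 6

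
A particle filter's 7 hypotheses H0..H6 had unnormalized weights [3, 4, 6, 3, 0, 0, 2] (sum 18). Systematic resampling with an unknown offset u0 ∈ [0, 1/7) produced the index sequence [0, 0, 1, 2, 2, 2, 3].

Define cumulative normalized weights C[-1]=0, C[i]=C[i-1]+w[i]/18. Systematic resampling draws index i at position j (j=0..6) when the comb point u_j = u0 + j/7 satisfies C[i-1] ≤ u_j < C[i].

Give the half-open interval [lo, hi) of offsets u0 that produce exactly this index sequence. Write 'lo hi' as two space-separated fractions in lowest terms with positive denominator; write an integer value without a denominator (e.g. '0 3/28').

C = [1/6, 7/18, 13/18, 8/9, 8/9, 8/9, 1]
j=0 picked index 0: u0 ∈ [0, 1/6)
j=1 picked index 0: u0 ∈ [-1/7, 1/42)
j=2 picked index 1: u0 ∈ [-5/42, 13/126)
j=3 picked index 2: u0 ∈ [-5/126, 37/126)
j=4 picked index 2: u0 ∈ [-23/126, 19/126)
j=5 picked index 2: u0 ∈ [-41/126, 1/126)
j=6 picked index 3: u0 ∈ [-17/126, 2/63)
intersection: [0, 1/126)

0 1/126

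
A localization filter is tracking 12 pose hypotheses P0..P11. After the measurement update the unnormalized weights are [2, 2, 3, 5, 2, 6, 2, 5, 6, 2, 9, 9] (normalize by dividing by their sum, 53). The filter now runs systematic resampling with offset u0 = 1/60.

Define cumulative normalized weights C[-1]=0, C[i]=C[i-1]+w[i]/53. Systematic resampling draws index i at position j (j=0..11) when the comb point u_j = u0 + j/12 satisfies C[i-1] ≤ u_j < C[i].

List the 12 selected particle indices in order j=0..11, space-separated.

C = [2/53, 4/53, 7/53, 12/53, 14/53, 20/53, 22/53, 27/53, 33/53, 35/53, 44/53, 1]
j=0: u_0=1/60 ∈ [0, 2/53) → index 0
j=1: u_1=1/10 ∈ [4/53, 7/53) → index 2
j=2: u_2=11/60 ∈ [7/53, 12/53) → index 3
j=3: u_3=4/15 ∈ [14/53, 20/53) → index 5
j=4: u_4=7/20 ∈ [14/53, 20/53) → index 5
j=5: u_5=13/30 ∈ [22/53, 27/53) → index 7
j=6: u_6=31/60 ∈ [27/53, 33/53) → index 8
j=7: u_7=3/5 ∈ [27/53, 33/53) → index 8
j=8: u_8=41/60 ∈ [35/53, 44/53) → index 10
j=9: u_9=23/30 ∈ [35/53, 44/53) → index 10
j=10: u_10=17/20 ∈ [44/53, 1) → index 11
j=11: u_11=14/15 ∈ [44/53, 1) → index 11

0 2 3 5 5 7 8 8 10 10 11 11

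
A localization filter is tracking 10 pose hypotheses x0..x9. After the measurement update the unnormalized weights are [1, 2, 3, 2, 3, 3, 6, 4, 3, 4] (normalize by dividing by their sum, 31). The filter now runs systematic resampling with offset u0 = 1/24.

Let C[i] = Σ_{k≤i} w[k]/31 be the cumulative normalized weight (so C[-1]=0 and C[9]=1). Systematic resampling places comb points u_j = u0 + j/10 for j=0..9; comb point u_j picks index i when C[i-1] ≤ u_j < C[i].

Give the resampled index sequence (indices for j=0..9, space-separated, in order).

1 2 3 4 5 6 6 7 8 9

C = [1/31, 3/31, 6/31, 8/31, 11/31, 14/31, 20/31, 24/31, 27/31, 1]
j=0: u_0=1/24 ∈ [1/31, 3/31) → index 1
j=1: u_1=17/120 ∈ [3/31, 6/31) → index 2
j=2: u_2=29/120 ∈ [6/31, 8/31) → index 3
j=3: u_3=41/120 ∈ [8/31, 11/31) → index 4
j=4: u_4=53/120 ∈ [11/31, 14/31) → index 5
j=5: u_5=13/24 ∈ [14/31, 20/31) → index 6
j=6: u_6=77/120 ∈ [14/31, 20/31) → index 6
j=7: u_7=89/120 ∈ [20/31, 24/31) → index 7
j=8: u_8=101/120 ∈ [24/31, 27/31) → index 8
j=9: u_9=113/120 ∈ [27/31, 1) → index 9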